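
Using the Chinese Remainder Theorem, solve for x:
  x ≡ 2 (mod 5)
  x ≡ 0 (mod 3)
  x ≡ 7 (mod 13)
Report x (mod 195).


Moduli 5, 3, 13 are pairwise coprime; by CRT there is a unique solution modulo M = 5 · 3 · 13 = 195.
Solve pairwise, accumulating the modulus:
  Start with x ≡ 2 (mod 5).
  Combine with x ≡ 0 (mod 3): since gcd(5, 3) = 1, we get a unique residue mod 15.
    Write x = 2 + 5·t and substitute into x ≡ 0 (mod 3): 5·t ≡ 0 − 2 = -2 (mod 3).
    Reduce coefficients mod 3: 2·t ≡ 1 (mod 3).
    The inverse of 2 mod 3 is 2 (since 2·2 = 4 = 1·3 + 1), so t ≡ 2·1 = 2 ≡ 2 (mod 3).
    Then x = 2 + 5·2 = 12, valid modulo lcm(5, 3) = 15: x ≡ 12 (mod 15).
  Combine with x ≡ 7 (mod 13): since gcd(15, 13) = 1, we get a unique residue mod 195.
    Write x = 12 + 15·t and substitute into x ≡ 7 (mod 13): 15·t ≡ 7 − 12 = -5 (mod 13).
    Reduce coefficients mod 13: 2·t ≡ 8 (mod 13).
    The inverse of 2 mod 13 is 7 (since 2·7 = 14 = 1·13 + 1), so t ≡ 7·8 = 56 ≡ 4 (mod 13).
    Then x = 12 + 15·4 = 72, valid modulo lcm(15, 13) = 195: x ≡ 72 (mod 195).
Verify: 72 mod 5 = 2 ✓, 72 mod 3 = 0 ✓, 72 mod 13 = 7 ✓.

x ≡ 72 (mod 195).


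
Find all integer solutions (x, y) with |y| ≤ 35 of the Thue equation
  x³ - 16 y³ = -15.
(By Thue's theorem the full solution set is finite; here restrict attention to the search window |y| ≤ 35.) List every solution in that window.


The equation is x³ - 16y³ = -15. For fixed y, x³ = 16·y³ − 15, so a solution requires the RHS to be a perfect cube.
Strategy: iterate y from -35 to 35, compute RHS = 16·y³ − 15, and check whether it is a (positive or negative) perfect cube.
Check small values of y:
  y = 0: RHS = -15 is not a perfect cube.
  y = 1: RHS = 1 = (1)³ ⇒ x = 1 works.
  y = -1: RHS = -31 is not a perfect cube.
  y = 2: RHS = 113 is not a perfect cube.
  y = -2: RHS = -143 is not a perfect cube.
  y = 3: RHS = 417 is not a perfect cube.
  y = -3: RHS = -447 is not a perfect cube.
Continuing the search up to |y| = 35 finds no further solutions beyond those listed.
Collected solutions: (1, 1).

Solutions (with |y| ≤ 35): (1, 1).


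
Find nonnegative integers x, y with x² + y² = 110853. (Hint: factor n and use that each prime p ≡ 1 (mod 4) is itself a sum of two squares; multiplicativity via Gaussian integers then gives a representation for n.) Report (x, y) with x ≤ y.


Step 1: Factor n = 110853 = 3^2 · 109 · 113.
Step 2: Check the mod-4 condition on each prime factor: 3 ≡ 3 (mod 4), exponent 2 (must be even); 109 ≡ 1 (mod 4), exponent 1; 113 ≡ 1 (mod 4), exponent 1.
All primes ≡ 3 (mod 4) appear to even exponent (or don't appear), so by the two-squares theorem n IS expressible as a sum of two squares.
Step 3: Build a representation. Group n = k² · m with k = 3 and m = 109 · 113 = 12317 (a product of primes ≡ 1 (mod 4)); a representation of m scales to one of n via (k·x)² + (k·y)² = k²(x² + y²). Each prime p ≡ 1 (mod 4) is itself a sum of two squares; find a² by testing p − a² for a perfect square:
  109: 109 − 1² = 108, 109 − 2² = 105, 109 − 3² = 100 = 10² ⇒ 109 = 3² + 10².
  113: 113 − 1² = 112, 113 − 2² = 109, 113 − 3² = 104, 113 − 4² = 97, 113 − 5² = 88, 113 − 6² = 77, 113 − 7² = 64 = 8² ⇒ 113 = 7² + 8².
  Combine using the Brahmagupta–Fibonacci identity (a² + b²)(c² + d²) = (ac − bd)² + (ad + bc)² = (ac + bd)² + (ad − bc)²:
  109 · 113 = 12317: from (3² + 10²)(7² + 8²), take (3·7 − 10·8, 3·8 + 10·7) = (21 − 80, 24 + 70) = (-59, 94); dropping signs (only squares matter) gives (59, 94); check 59² + 94² = 3481 + 8836 = 12317 ✓.
  Scale by k = 3: (3·59, 3·94) = (177, 282).
Step 4: Order so x ≤ y and verify: 177² + 282² = 31329 + 79524 = 110853 = n. ✓

n = 110853 = 177² + 282² (one valid representation with x ≤ y).


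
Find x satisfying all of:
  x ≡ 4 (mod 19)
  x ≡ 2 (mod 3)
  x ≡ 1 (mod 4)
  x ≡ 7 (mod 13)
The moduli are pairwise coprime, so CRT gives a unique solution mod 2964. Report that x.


Product of moduli M = 19 · 3 · 4 · 13 = 2964.
Merge one congruence at a time:
  Start: x ≡ 4 (mod 19).
  Combine with x ≡ 2 (mod 3); new modulus lcm = 57.
    Write x = 4 + 19·t and substitute into x ≡ 2 (mod 3): 19·t ≡ 2 − 4 = -2 (mod 3).
    Reduce coefficients mod 3: 1·t ≡ 1 (mod 3).
    So t ≡ 1 (mod 3).
    Then x = 4 + 19·1 = 23, valid modulo lcm(19, 3) = 57: x ≡ 23 (mod 57).
  Combine with x ≡ 1 (mod 4); new modulus lcm = 228.
    Write x = 23 + 57·t and substitute into x ≡ 1 (mod 4): 57·t ≡ 1 − 23 = -22 (mod 4).
    Reduce coefficients mod 4: 1·t ≡ 2 (mod 4).
    So t ≡ 2 (mod 4).
    Then x = 23 + 57·2 = 137, valid modulo lcm(57, 4) = 228: x ≡ 137 (mod 228).
  Combine with x ≡ 7 (mod 13); new modulus lcm = 2964.
    Write x = 137 + 228·t and substitute into x ≡ 7 (mod 13): 228·t ≡ 7 − 137 = -130 (mod 13).
    Reduce coefficients mod 13: 7·t ≡ 0 (mod 13).
    The inverse of 7 mod 13 is 2 (since 7·2 = 14 = 1·13 + 1), so t ≡ 2·0 = 0 ≡ 0 (mod 13).
    Then x = 137 + 228·0 = 137, valid modulo lcm(228, 13) = 2964: x ≡ 137 (mod 2964).
Verify against each original: 137 mod 19 = 4, 137 mod 3 = 2, 137 mod 4 = 1, 137 mod 13 = 7.

x ≡ 137 (mod 2964).


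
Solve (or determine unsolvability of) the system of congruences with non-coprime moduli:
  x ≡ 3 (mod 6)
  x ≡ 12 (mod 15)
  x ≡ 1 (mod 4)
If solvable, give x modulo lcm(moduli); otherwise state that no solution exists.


Moduli 6, 15, 4 are not pairwise coprime, so CRT works modulo lcm(m_i) when all pairwise compatibility conditions hold.
Pairwise compatibility: gcd(m_i, m_j) must divide a_i - a_j for every pair.
Merge one congruence at a time:
  Start: x ≡ 3 (mod 6).
  Combine with x ≡ 12 (mod 15): gcd(6, 15) = 3; 12 - 3 = 9, which IS divisible by 3, so compatible.
    Write x = 3 + 6·t and substitute into x ≡ 12 (mod 15): 6·t ≡ 12 − 3 = 9 (mod 15).
    Divide the congruence (and modulus) by g = 3: 2·t ≡ 3 (mod 5).
    The inverse of 2 mod 5 is 3 (since 2·3 = 6 = 1·5 + 1), so t ≡ 3·3 = 9 ≡ 4 (mod 5).
    Then x = 3 + 6·4 = 27, valid modulo lcm(6, 15) = 30: x ≡ 27 (mod 30).
  Combine with x ≡ 1 (mod 4): gcd(30, 4) = 2; 1 - 27 = -26, which IS divisible by 2, so compatible.
    Write x = 27 + 30·t and substitute into x ≡ 1 (mod 4): 30·t ≡ 1 − 27 = -26 (mod 4).
    Divide the congruence (and modulus) by g = 2: 15·t ≡ -13 (mod 2).
    Reduce coefficients mod 2: 1·t ≡ 1 (mod 2).
    So t ≡ 1 (mod 2).
    Then x = 27 + 30·1 = 57, valid modulo lcm(30, 4) = 60: x ≡ 57 (mod 60).
Verify: 57 mod 6 = 3, 57 mod 15 = 12, 57 mod 4 = 1.

x ≡ 57 (mod 60).


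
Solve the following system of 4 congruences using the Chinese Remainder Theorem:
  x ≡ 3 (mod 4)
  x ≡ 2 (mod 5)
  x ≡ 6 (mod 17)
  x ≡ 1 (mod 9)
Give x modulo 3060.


Product of moduli M = 4 · 5 · 17 · 9 = 3060.
Merge one congruence at a time:
  Start: x ≡ 3 (mod 4).
  Combine with x ≡ 2 (mod 5); new modulus lcm = 20.
    Write x = 3 + 4·t and substitute into x ≡ 2 (mod 5): 4·t ≡ 2 − 3 = -1 (mod 5).
    Reduce coefficients mod 5: 4·t ≡ 4 (mod 5).
    The inverse of 4 mod 5 is 4 (since 4·4 = 16 = 3·5 + 1), so t ≡ 4·4 = 16 ≡ 1 (mod 5).
    Then x = 3 + 4·1 = 7, valid modulo lcm(4, 5) = 20: x ≡ 7 (mod 20).
  Combine with x ≡ 6 (mod 17); new modulus lcm = 340.
    Write x = 7 + 20·t and substitute into x ≡ 6 (mod 17): 20·t ≡ 6 − 7 = -1 (mod 17).
    Reduce coefficients mod 17: 3·t ≡ 16 (mod 17).
    The inverse of 3 mod 17 is 6 (since 3·6 = 18 = 1·17 + 1), so t ≡ 6·16 = 96 ≡ 11 (mod 17).
    Then x = 7 + 20·11 = 227, valid modulo lcm(20, 17) = 340: x ≡ 227 (mod 340).
  Combine with x ≡ 1 (mod 9); new modulus lcm = 3060.
    Write x = 227 + 340·t and substitute into x ≡ 1 (mod 9): 340·t ≡ 1 − 227 = -226 (mod 9).
    Reduce coefficients mod 9: 7·t ≡ 8 (mod 9).
    The inverse of 7 mod 9 is 4 (since 7·4 = 28 = 3·9 + 1), so t ≡ 4·8 = 32 ≡ 5 (mod 9).
    Then x = 227 + 340·5 = 1927, valid modulo lcm(340, 9) = 3060: x ≡ 1927 (mod 3060).
Verify against each original: 1927 mod 4 = 3, 1927 mod 5 = 2, 1927 mod 17 = 6, 1927 mod 9 = 1.

x ≡ 1927 (mod 3060).


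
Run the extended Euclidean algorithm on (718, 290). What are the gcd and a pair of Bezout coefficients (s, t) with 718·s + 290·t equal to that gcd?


Euclidean algorithm on (718, 290) — divide until remainder is 0:
  718 = 2 · 290 + 138
  290 = 2 · 138 + 14
  138 = 9 · 14 + 12
  14 = 1 · 12 + 2
  12 = 6 · 2 + 0
gcd(718, 290) = 2.
Track Bezout coefficients alongside the remainders: start with r₀ = 718 = a·1 + b·0 (s = 1, t = 0) and r₁ = 290 = a·0 + b·1 (s = 0, t = 1); each new remainder r_{k+1} = r_{k-1} − q_k·r_k inherits s_{k+1} = s_{k-1} − q_k·s_k, t_{k+1} = t_{k-1} − q_k·t_k, so r_k = a·s_k + b·t_k at every step:
  q = 2: r = 138, s = 1 − 2·0 = 1, t = 0 − 2·1 = -2  (check: 718·1 + 290·(-2) = 138)
  q = 2: r = 14, s = 0 − 2·1 = -2, t = 1 − 2·(-2) = 5  (check: 718·(-2) + 290·5 = 14)
  q = 9: r = 12, s = 1 − 9·(-2) = 19, t = -2 − 9·5 = -47  (check: 718·19 + 290·(-47) = 12)
  q = 1: r = 2, s = -2 − 1·19 = -21, t = 5 − 1·(-47) = 52  (check: 718·(-21) + 290·52 = 2)
The row with r = 2 (the gcd) gives the Bezout coefficients s = -21, t = 52.
Result: 718 · (-21) + 290 · (52) = 2.

gcd(718, 290) = 2; s = -21, t = 52 (check: 718·(-21) + 290·52 = 2).


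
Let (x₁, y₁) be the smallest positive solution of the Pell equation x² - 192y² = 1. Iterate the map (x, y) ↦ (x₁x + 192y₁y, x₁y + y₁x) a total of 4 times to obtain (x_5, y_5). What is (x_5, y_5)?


Step 1: Find the fundamental solution (x₁, y₁) of x² - 192y² = 1.
  Expand √192 as a continued fraction. a₀ = ⌊√192⌋ = 13; iterate m_{k+1} = d_k·a_k − m_k, d_{k+1} = (192 − m_{k+1}²)/d_k, a_{k+1} = ⌊(a₀ + m_{k+1})/d_{k+1}⌋ (starting m₀ = 0, d₀ = 1), with convergents p_k = a_k·p_{k-1} + p_{k-2}, q_k = a_k·q_{k-1} + q_{k-2} (p₋₁ = 1, q₋₁ = 0):
  k = 0: a₀ = 13; p₀/q₀ = 13/1; p₀² − 192·q₀² = 169 − 192 = -23.
  k = 1: m = 13, d = 23, a = ⌊(13 + 13)/23⌋ = 1; p/q = (1·13 + 1)/(1·1 + 0) = 14/1; p² − 192·q² = 196 − 192 = 4.
  k = 2: m = 10, d = 4, a = ⌊(13 + 10)/4⌋ = 5; p/q = (5·14 + 13)/(5·1 + 1) = 83/6; p² − 192·q² = 6889 − 6912 = -23.
  k = 3: m = 10, d = 23, a = ⌊(13 + 10)/23⌋ = 1; p/q = (1·83 + 14)/(1·6 + 1) = 97/7; p² − 192·q² = 9409 − 9408 = 1.
  The first convergent with p² − 192·q² = 1 gives the fundamental solution (x₁, y₁) = (97, 7).
Step 2: Apply the recurrence (x_{n+1}, y_{n+1}) = (x₁x_n + 192y₁y_n, x₁y_n + y₁x_n) repeatedly.
  From (x_1, y_1) = (97, 7): x_2 = 97·97 + 192·7·7 = 18817; y_2 = 97·7 + 7·97 = 1358.
  From (x_2, y_2) = (18817, 1358): x_3 = 97·18817 + 192·7·1358 = 3650401; y_3 = 97·1358 + 7·18817 = 263445.
  From (x_3, y_3) = (3650401, 263445): x_4 = 97·3650401 + 192·7·263445 = 708158977; y_4 = 97·263445 + 7·3650401 = 51106972.
  From (x_4, y_4) = (708158977, 51106972): x_5 = 97·708158977 + 192·7·51106972 = 137379191137; y_5 = 97·51106972 + 7·708158977 = 9914489123.
Step 3: Verify x_5² - 192·y_5² = 18873042157456379352769 - 18873042157456379352768 = 1 (should be 1). ✓

(x_1, y_1) = (97, 7); (x_5, y_5) = (137379191137, 9914489123).


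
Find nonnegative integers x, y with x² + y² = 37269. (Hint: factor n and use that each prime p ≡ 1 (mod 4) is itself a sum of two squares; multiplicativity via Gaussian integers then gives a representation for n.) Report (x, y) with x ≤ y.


Step 1: Factor n = 37269 = 3^2 · 41 · 101.
Step 2: Check the mod-4 condition on each prime factor: 3 ≡ 3 (mod 4), exponent 2 (must be even); 41 ≡ 1 (mod 4), exponent 1; 101 ≡ 1 (mod 4), exponent 1.
All primes ≡ 3 (mod 4) appear to even exponent (or don't appear), so by the two-squares theorem n IS expressible as a sum of two squares.
Step 3: Build a representation. Group n = k² · m with k = 3 and m = 41 · 101 = 4141 (a product of primes ≡ 1 (mod 4)); a representation of m scales to one of n via (k·x)² + (k·y)² = k²(x² + y²). Each prime p ≡ 1 (mod 4) is itself a sum of two squares; find a² by testing p − a² for a perfect square:
  41: 41 − 1² = 40, 41 − 2² = 37, 41 − 3² = 32, 41 − 4² = 25 = 5² ⇒ 41 = 4² + 5².
  101: 101 − 1² = 100 = 10² ⇒ 101 = 1² + 10².
  Combine using the Brahmagupta–Fibonacci identity (a² + b²)(c² + d²) = (ac − bd)² + (ad + bc)² = (ac + bd)² + (ad − bc)²:
  41 · 101 = 4141: from (4² + 5²)(1² + 10²), take (4·1 − 5·10, 4·10 + 5·1) = (4 − 50, 40 + 5) = (-46, 45); dropping signs (only squares matter) gives (46, 45); check 46² + 45² = 2116 + 2025 = 4141 ✓.
  Scale by k = 3: (3·46, 3·45) = (138, 135).
Step 4: Order so x ≤ y and verify: 135² + 138² = 18225 + 19044 = 37269 = n. ✓

n = 37269 = 135² + 138² (one valid representation with x ≤ y).


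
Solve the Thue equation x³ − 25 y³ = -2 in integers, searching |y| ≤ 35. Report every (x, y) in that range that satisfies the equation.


The equation is x³ - 25y³ = -2. For fixed y, x³ = 25·y³ − 2, so a solution requires the RHS to be a perfect cube.
Strategy: iterate y from -35 to 35, compute RHS = 25·y³ − 2, and check whether it is a (positive or negative) perfect cube.
Check small values of y:
  y = 0: RHS = -2 is not a perfect cube.
  y = 1: RHS = 23 is not a perfect cube.
  y = -1: RHS = -27 = (-3)³ ⇒ x = -3 works.
  y = 2: RHS = 198 is not a perfect cube.
  y = -2: RHS = -202 is not a perfect cube.
  y = 3: RHS = 673 is not a perfect cube.
  y = -3: RHS = -677 is not a perfect cube.
Continuing the search up to |y| = 35 finds no further solutions beyond those listed.
Collected solutions: (-3, -1).

Solutions (with |y| ≤ 35): (-3, -1).


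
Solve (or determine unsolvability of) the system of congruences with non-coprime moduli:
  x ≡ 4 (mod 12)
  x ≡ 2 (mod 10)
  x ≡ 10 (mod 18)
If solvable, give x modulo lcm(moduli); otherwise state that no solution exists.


Moduli 12, 10, 18 are not pairwise coprime, so CRT works modulo lcm(m_i) when all pairwise compatibility conditions hold.
Pairwise compatibility: gcd(m_i, m_j) must divide a_i - a_j for every pair.
Merge one congruence at a time:
  Start: x ≡ 4 (mod 12).
  Combine with x ≡ 2 (mod 10): gcd(12, 10) = 2; 2 - 4 = -2, which IS divisible by 2, so compatible.
    Write x = 4 + 12·t and substitute into x ≡ 2 (mod 10): 12·t ≡ 2 − 4 = -2 (mod 10).
    Divide the congruence (and modulus) by g = 2: 6·t ≡ -1 (mod 5).
    Reduce coefficients mod 5: 1·t ≡ 4 (mod 5).
    So t ≡ 4 (mod 5).
    Then x = 4 + 12·4 = 52, valid modulo lcm(12, 10) = 60: x ≡ 52 (mod 60).
  Combine with x ≡ 10 (mod 18): gcd(60, 18) = 6; 10 - 52 = -42, which IS divisible by 6, so compatible.
    Write x = 52 + 60·t and substitute into x ≡ 10 (mod 18): 60·t ≡ 10 − 52 = -42 (mod 18).
    Divide the congruence (and modulus) by g = 6: 10·t ≡ -7 (mod 3).
    Reduce coefficients mod 3: 1·t ≡ 2 (mod 3).
    So t ≡ 2 (mod 3).
    Then x = 52 + 60·2 = 172, valid modulo lcm(60, 18) = 180: x ≡ 172 (mod 180).
Verify: 172 mod 12 = 4, 172 mod 10 = 2, 172 mod 18 = 10.

x ≡ 172 (mod 180).


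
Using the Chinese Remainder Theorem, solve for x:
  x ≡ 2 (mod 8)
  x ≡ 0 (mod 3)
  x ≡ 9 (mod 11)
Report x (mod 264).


Moduli 8, 3, 11 are pairwise coprime; by CRT there is a unique solution modulo M = 8 · 3 · 11 = 264.
Solve pairwise, accumulating the modulus:
  Start with x ≡ 2 (mod 8).
  Combine with x ≡ 0 (mod 3): since gcd(8, 3) = 1, we get a unique residue mod 24.
    Write x = 2 + 8·t and substitute into x ≡ 0 (mod 3): 8·t ≡ 0 − 2 = -2 (mod 3).
    Reduce coefficients mod 3: 2·t ≡ 1 (mod 3).
    The inverse of 2 mod 3 is 2 (since 2·2 = 4 = 1·3 + 1), so t ≡ 2·1 = 2 ≡ 2 (mod 3).
    Then x = 2 + 8·2 = 18, valid modulo lcm(8, 3) = 24: x ≡ 18 (mod 24).
  Combine with x ≡ 9 (mod 11): since gcd(24, 11) = 1, we get a unique residue mod 264.
    Write x = 18 + 24·t and substitute into x ≡ 9 (mod 11): 24·t ≡ 9 − 18 = -9 (mod 11).
    Reduce coefficients mod 11: 2·t ≡ 2 (mod 11).
    The inverse of 2 mod 11 is 6 (since 2·6 = 12 = 1·11 + 1), so t ≡ 6·2 = 12 ≡ 1 (mod 11).
    Then x = 18 + 24·1 = 42, valid modulo lcm(24, 11) = 264: x ≡ 42 (mod 264).
Verify: 42 mod 8 = 2 ✓, 42 mod 3 = 0 ✓, 42 mod 11 = 9 ✓.

x ≡ 42 (mod 264).


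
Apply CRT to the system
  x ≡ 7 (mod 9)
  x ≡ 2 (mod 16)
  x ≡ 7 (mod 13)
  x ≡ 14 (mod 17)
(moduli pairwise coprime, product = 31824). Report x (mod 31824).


Product of moduli M = 9 · 16 · 13 · 17 = 31824.
Merge one congruence at a time:
  Start: x ≡ 7 (mod 9).
  Combine with x ≡ 2 (mod 16); new modulus lcm = 144.
    Write x = 7 + 9·t and substitute into x ≡ 2 (mod 16): 9·t ≡ 2 − 7 = -5 (mod 16).
    Reduce coefficients mod 16: 9·t ≡ 11 (mod 16).
    The inverse of 9 mod 16 is 9 (since 9·9 = 81 = 5·16 + 1), so t ≡ 9·11 = 99 ≡ 3 (mod 16).
    Then x = 7 + 9·3 = 34, valid modulo lcm(9, 16) = 144: x ≡ 34 (mod 144).
  Combine with x ≡ 7 (mod 13); new modulus lcm = 1872.
    Write x = 34 + 144·t and substitute into x ≡ 7 (mod 13): 144·t ≡ 7 − 34 = -27 (mod 13).
    Reduce coefficients mod 13: 1·t ≡ 12 (mod 13).
    So t ≡ 12 (mod 13).
    Then x = 34 + 144·12 = 1762, valid modulo lcm(144, 13) = 1872: x ≡ 1762 (mod 1872).
  Combine with x ≡ 14 (mod 17); new modulus lcm = 31824.
    Write x = 1762 + 1872·t and substitute into x ≡ 14 (mod 17): 1872·t ≡ 14 − 1762 = -1748 (mod 17).
    Reduce coefficients mod 17: 2·t ≡ 3 (mod 17).
    The inverse of 2 mod 17 is 9 (since 2·9 = 18 = 1·17 + 1), so t ≡ 9·3 = 27 ≡ 10 (mod 17).
    Then x = 1762 + 1872·10 = 20482, valid modulo lcm(1872, 17) = 31824: x ≡ 20482 (mod 31824).
Verify against each original: 20482 mod 9 = 7, 20482 mod 16 = 2, 20482 mod 13 = 7, 20482 mod 17 = 14.

x ≡ 20482 (mod 31824).


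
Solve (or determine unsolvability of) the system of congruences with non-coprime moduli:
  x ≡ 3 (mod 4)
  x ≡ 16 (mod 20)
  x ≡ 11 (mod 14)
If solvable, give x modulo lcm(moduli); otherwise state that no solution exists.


Moduli 4, 20, 14 are not pairwise coprime, so CRT works modulo lcm(m_i) when all pairwise compatibility conditions hold.
Pairwise compatibility: gcd(m_i, m_j) must divide a_i - a_j for every pair.
Merge one congruence at a time:
  Start: x ≡ 3 (mod 4).
  Combine with x ≡ 16 (mod 20): gcd(4, 20) = 4, and 16 - 3 = 13 is NOT divisible by 4.
    ⇒ system is inconsistent (no integer solution).

No solution (the system is inconsistent).


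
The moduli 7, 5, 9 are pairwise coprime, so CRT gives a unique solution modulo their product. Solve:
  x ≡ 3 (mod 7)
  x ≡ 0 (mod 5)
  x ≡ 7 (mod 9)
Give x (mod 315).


Moduli 7, 5, 9 are pairwise coprime; by CRT there is a unique solution modulo M = 7 · 5 · 9 = 315.
Solve pairwise, accumulating the modulus:
  Start with x ≡ 3 (mod 7).
  Combine with x ≡ 0 (mod 5): since gcd(7, 5) = 1, we get a unique residue mod 35.
    Write x = 3 + 7·t and substitute into x ≡ 0 (mod 5): 7·t ≡ 0 − 3 = -3 (mod 5).
    Reduce coefficients mod 5: 2·t ≡ 2 (mod 5).
    The inverse of 2 mod 5 is 3 (since 2·3 = 6 = 1·5 + 1), so t ≡ 3·2 = 6 ≡ 1 (mod 5).
    Then x = 3 + 7·1 = 10, valid modulo lcm(7, 5) = 35: x ≡ 10 (mod 35).
  Combine with x ≡ 7 (mod 9): since gcd(35, 9) = 1, we get a unique residue mod 315.
    Write x = 10 + 35·t and substitute into x ≡ 7 (mod 9): 35·t ≡ 7 − 10 = -3 (mod 9).
    Reduce coefficients mod 9: 8·t ≡ 6 (mod 9).
    The inverse of 8 mod 9 is 8 (since 8·8 = 64 = 7·9 + 1), so t ≡ 8·6 = 48 ≡ 3 (mod 9).
    Then x = 10 + 35·3 = 115, valid modulo lcm(35, 9) = 315: x ≡ 115 (mod 315).
Verify: 115 mod 7 = 3 ✓, 115 mod 5 = 0 ✓, 115 mod 9 = 7 ✓.

x ≡ 115 (mod 315).


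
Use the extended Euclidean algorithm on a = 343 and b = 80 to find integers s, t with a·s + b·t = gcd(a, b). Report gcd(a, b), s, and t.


Euclidean algorithm on (343, 80) — divide until remainder is 0:
  343 = 4 · 80 + 23
  80 = 3 · 23 + 11
  23 = 2 · 11 + 1
  11 = 11 · 1 + 0
gcd(343, 80) = 1.
Track Bezout coefficients alongside the remainders: start with r₀ = 343 = a·1 + b·0 (s = 1, t = 0) and r₁ = 80 = a·0 + b·1 (s = 0, t = 1); each new remainder r_{k+1} = r_{k-1} − q_k·r_k inherits s_{k+1} = s_{k-1} − q_k·s_k, t_{k+1} = t_{k-1} − q_k·t_k, so r_k = a·s_k + b·t_k at every step:
  q = 4: r = 23, s = 1 − 4·0 = 1, t = 0 − 4·1 = -4  (check: 343·1 + 80·(-4) = 23)
  q = 3: r = 11, s = 0 − 3·1 = -3, t = 1 − 3·(-4) = 13  (check: 343·(-3) + 80·13 = 11)
  q = 2: r = 1, s = 1 − 2·(-3) = 7, t = -4 − 2·13 = -30  (check: 343·7 + 80·(-30) = 1)
The row with r = 1 (the gcd) gives the Bezout coefficients s = 7, t = -30.
Result: 343 · (7) + 80 · (-30) = 1.

gcd(343, 80) = 1; s = 7, t = -30 (check: 343·7 + 80·(-30) = 1).


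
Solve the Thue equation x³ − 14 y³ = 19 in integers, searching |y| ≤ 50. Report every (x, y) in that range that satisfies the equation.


The equation is x³ - 14y³ = 19. For fixed y, x³ = 14·y³ + 19, so a solution requires the RHS to be a perfect cube.
Strategy: iterate y from -50 to 50, compute RHS = 14·y³ + 19, and check whether it is a (positive or negative) perfect cube.
Check small values of y:
  y = 0: RHS = 19 is not a perfect cube.
  y = 1: RHS = 33 is not a perfect cube.
  y = -1: RHS = 5 is not a perfect cube.
  y = 2: RHS = 131 is not a perfect cube.
  y = -2: RHS = -93 is not a perfect cube.
  y = 3: RHS = 397 is not a perfect cube.
  y = -3: RHS = -359 is not a perfect cube.
Continuing the search up to |y| = 50 finds no solutions either.
No (x, y) in the scanned range satisfies the equation.

No integer solutions with |y| ≤ 50.


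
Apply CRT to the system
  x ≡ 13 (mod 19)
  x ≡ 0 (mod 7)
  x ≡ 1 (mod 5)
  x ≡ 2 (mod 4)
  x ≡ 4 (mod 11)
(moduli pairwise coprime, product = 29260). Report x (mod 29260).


Product of moduli M = 19 · 7 · 5 · 4 · 11 = 29260.
Merge one congruence at a time:
  Start: x ≡ 13 (mod 19).
  Combine with x ≡ 0 (mod 7); new modulus lcm = 133.
    Write x = 13 + 19·t and substitute into x ≡ 0 (mod 7): 19·t ≡ 0 − 13 = -13 (mod 7).
    Reduce coefficients mod 7: 5·t ≡ 1 (mod 7).
    The inverse of 5 mod 7 is 3 (since 5·3 = 15 = 2·7 + 1), so t ≡ 3·1 = 3 ≡ 3 (mod 7).
    Then x = 13 + 19·3 = 70, valid modulo lcm(19, 7) = 133: x ≡ 70 (mod 133).
  Combine with x ≡ 1 (mod 5); new modulus lcm = 665.
    Write x = 70 + 133·t and substitute into x ≡ 1 (mod 5): 133·t ≡ 1 − 70 = -69 (mod 5).
    Reduce coefficients mod 5: 3·t ≡ 1 (mod 5).
    The inverse of 3 mod 5 is 2 (since 3·2 = 6 = 1·5 + 1), so t ≡ 2·1 = 2 ≡ 2 (mod 5).
    Then x = 70 + 133·2 = 336, valid modulo lcm(133, 5) = 665: x ≡ 336 (mod 665).
  Combine with x ≡ 2 (mod 4); new modulus lcm = 2660.
    Write x = 336 + 665·t and substitute into x ≡ 2 (mod 4): 665·t ≡ 2 − 336 = -334 (mod 4).
    Reduce coefficients mod 4: 1·t ≡ 2 (mod 4).
    So t ≡ 2 (mod 4).
    Then x = 336 + 665·2 = 1666, valid modulo lcm(665, 4) = 2660: x ≡ 1666 (mod 2660).
  Combine with x ≡ 4 (mod 11); new modulus lcm = 29260.
    Write x = 1666 + 2660·t and substitute into x ≡ 4 (mod 11): 2660·t ≡ 4 − 1666 = -1662 (mod 11).
    Reduce coefficients mod 11: 9·t ≡ 10 (mod 11).
    The inverse of 9 mod 11 is 5 (since 9·5 = 45 = 4·11 + 1), so t ≡ 5·10 = 50 ≡ 6 (mod 11).
    Then x = 1666 + 2660·6 = 17626, valid modulo lcm(2660, 11) = 29260: x ≡ 17626 (mod 29260).
Verify against each original: 17626 mod 19 = 13, 17626 mod 7 = 0, 17626 mod 5 = 1, 17626 mod 4 = 2, 17626 mod 11 = 4.

x ≡ 17626 (mod 29260).


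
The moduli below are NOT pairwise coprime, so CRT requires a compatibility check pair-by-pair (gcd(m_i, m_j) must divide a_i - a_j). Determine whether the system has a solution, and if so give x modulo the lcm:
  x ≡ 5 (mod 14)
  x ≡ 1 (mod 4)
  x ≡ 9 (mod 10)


Moduli 14, 4, 10 are not pairwise coprime, so CRT works modulo lcm(m_i) when all pairwise compatibility conditions hold.
Pairwise compatibility: gcd(m_i, m_j) must divide a_i - a_j for every pair.
Merge one congruence at a time:
  Start: x ≡ 5 (mod 14).
  Combine with x ≡ 1 (mod 4): gcd(14, 4) = 2; 1 - 5 = -4, which IS divisible by 2, so compatible.
    Write x = 5 + 14·t and substitute into x ≡ 1 (mod 4): 14·t ≡ 1 − 5 = -4 (mod 4).
    Divide the congruence (and modulus) by g = 2: 7·t ≡ -2 (mod 2).
    Reduce coefficients mod 2: 1·t ≡ 0 (mod 2).
    So t ≡ 0 (mod 2).
    Then x = 5 + 14·0 = 5, valid modulo lcm(14, 4) = 28: x ≡ 5 (mod 28).
  Combine with x ≡ 9 (mod 10): gcd(28, 10) = 2; 9 - 5 = 4, which IS divisible by 2, so compatible.
    Write x = 5 + 28·t and substitute into x ≡ 9 (mod 10): 28·t ≡ 9 − 5 = 4 (mod 10).
    Divide the congruence (and modulus) by g = 2: 14·t ≡ 2 (mod 5).
    Reduce coefficients mod 5: 4·t ≡ 2 (mod 5).
    The inverse of 4 mod 5 is 4 (since 4·4 = 16 = 3·5 + 1), so t ≡ 4·2 = 8 ≡ 3 (mod 5).
    Then x = 5 + 28·3 = 89, valid modulo lcm(28, 10) = 140: x ≡ 89 (mod 140).
Verify: 89 mod 14 = 5, 89 mod 4 = 1, 89 mod 10 = 9.

x ≡ 89 (mod 140).


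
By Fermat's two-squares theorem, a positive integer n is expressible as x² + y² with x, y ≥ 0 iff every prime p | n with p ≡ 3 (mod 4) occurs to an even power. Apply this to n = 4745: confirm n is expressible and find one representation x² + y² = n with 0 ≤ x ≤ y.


Step 1: Factor n = 4745 = 5 · 13 · 73.
Step 2: Check the mod-4 condition on each prime factor: 5 ≡ 1 (mod 4), exponent 1; 13 ≡ 1 (mod 4), exponent 1; 73 ≡ 1 (mod 4), exponent 1.
All primes ≡ 3 (mod 4) appear to even exponent (or don't appear), so by the two-squares theorem n IS expressible as a sum of two squares.
Step 3: Build a representation. Here n = 5 · 13 · 73 is a product of primes ≡ 1 (mod 4). Each prime p ≡ 1 (mod 4) is itself a sum of two squares; find a² by testing p − a² for a perfect square:
  5: 5 − 1² = 4 = 2² ⇒ 5 = 1² + 2².
  13: 13 − 1² = 12, 13 − 2² = 9 = 3² ⇒ 13 = 2² + 3².
  73: 73 − 1² = 72, 73 − 2² = 69, 73 − 3² = 64 = 8² ⇒ 73 = 3² + 8².
  Combine using the Brahmagupta–Fibonacci identity (a² + b²)(c² + d²) = (ac − bd)² + (ad + bc)² = (ac + bd)² + (ad − bc)²:
  5 · 13 = 65: from (1² + 2²)(2² + 3²), take (1·2 − 2·3, 1·3 + 2·2) = (2 − 6, 3 + 4) = (-4, 7); dropping signs (only squares matter) gives (4, 7); check 4² + 7² = 16 + 49 = 65 ✓.
  65 · 73 = 4745: from (4² + 7²)(3² + 8²), take (4·3 − 7·8, 4·8 + 7·3) = (12 − 56, 32 + 21) = (-44, 53); dropping signs (only squares matter) gives (44, 53); check 44² + 53² = 1936 + 2809 = 4745 ✓.
Step 4: Order so x ≤ y and verify: 44² + 53² = 1936 + 2809 = 4745 = n. ✓

n = 4745 = 44² + 53² (one valid representation with x ≤ y).


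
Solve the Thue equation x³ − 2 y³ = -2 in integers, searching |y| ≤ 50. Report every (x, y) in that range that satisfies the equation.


The equation is x³ - 2y³ = -2. For fixed y, x³ = 2·y³ − 2, so a solution requires the RHS to be a perfect cube.
Strategy: iterate y from -50 to 50, compute RHS = 2·y³ − 2, and check whether it is a (positive or negative) perfect cube.
Check small values of y:
  y = 0: RHS = -2 is not a perfect cube.
  y = 1: RHS = 0 = (0)³ ⇒ x = 0 works.
  y = -1: RHS = -4 is not a perfect cube.
  y = 2: RHS = 14 is not a perfect cube.
  y = -2: RHS = -18 is not a perfect cube.
  y = 3: RHS = 52 is not a perfect cube.
  y = -3: RHS = -56 is not a perfect cube.
Continuing the search up to |y| = 50 finds no further solutions beyond those listed.
Collected solutions: (0, 1).

Solutions (with |y| ≤ 50): (0, 1).


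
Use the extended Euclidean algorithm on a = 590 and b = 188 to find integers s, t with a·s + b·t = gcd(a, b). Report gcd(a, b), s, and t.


Euclidean algorithm on (590, 188) — divide until remainder is 0:
  590 = 3 · 188 + 26
  188 = 7 · 26 + 6
  26 = 4 · 6 + 2
  6 = 3 · 2 + 0
gcd(590, 188) = 2.
Track Bezout coefficients alongside the remainders: start with r₀ = 590 = a·1 + b·0 (s = 1, t = 0) and r₁ = 188 = a·0 + b·1 (s = 0, t = 1); each new remainder r_{k+1} = r_{k-1} − q_k·r_k inherits s_{k+1} = s_{k-1} − q_k·s_k, t_{k+1} = t_{k-1} − q_k·t_k, so r_k = a·s_k + b·t_k at every step:
  q = 3: r = 26, s = 1 − 3·0 = 1, t = 0 − 3·1 = -3  (check: 590·1 + 188·(-3) = 26)
  q = 7: r = 6, s = 0 − 7·1 = -7, t = 1 − 7·(-3) = 22  (check: 590·(-7) + 188·22 = 6)
  q = 4: r = 2, s = 1 − 4·(-7) = 29, t = -3 − 4·22 = -91  (check: 590·29 + 188·(-91) = 2)
The row with r = 2 (the gcd) gives the Bezout coefficients s = 29, t = -91.
Result: 590 · (29) + 188 · (-91) = 2.

gcd(590, 188) = 2; s = 29, t = -91 (check: 590·29 + 188·(-91) = 2).


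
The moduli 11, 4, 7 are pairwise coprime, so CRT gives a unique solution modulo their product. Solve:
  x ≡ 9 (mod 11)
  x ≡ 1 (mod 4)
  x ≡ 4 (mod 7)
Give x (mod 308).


Moduli 11, 4, 7 are pairwise coprime; by CRT there is a unique solution modulo M = 11 · 4 · 7 = 308.
Solve pairwise, accumulating the modulus:
  Start with x ≡ 9 (mod 11).
  Combine with x ≡ 1 (mod 4): since gcd(11, 4) = 1, we get a unique residue mod 44.
    Write x = 9 + 11·t and substitute into x ≡ 1 (mod 4): 11·t ≡ 1 − 9 = -8 (mod 4).
    Reduce coefficients mod 4: 3·t ≡ 0 (mod 4).
    The inverse of 3 mod 4 is 3 (since 3·3 = 9 = 2·4 + 1), so t ≡ 3·0 = 0 ≡ 0 (mod 4).
    Then x = 9 + 11·0 = 9, valid modulo lcm(11, 4) = 44: x ≡ 9 (mod 44).
  Combine with x ≡ 4 (mod 7): since gcd(44, 7) = 1, we get a unique residue mod 308.
    Write x = 9 + 44·t and substitute into x ≡ 4 (mod 7): 44·t ≡ 4 − 9 = -5 (mod 7).
    Reduce coefficients mod 7: 2·t ≡ 2 (mod 7).
    The inverse of 2 mod 7 is 4 (since 2·4 = 8 = 1·7 + 1), so t ≡ 4·2 = 8 ≡ 1 (mod 7).
    Then x = 9 + 44·1 = 53, valid modulo lcm(44, 7) = 308: x ≡ 53 (mod 308).
Verify: 53 mod 11 = 9 ✓, 53 mod 4 = 1 ✓, 53 mod 7 = 4 ✓.

x ≡ 53 (mod 308).


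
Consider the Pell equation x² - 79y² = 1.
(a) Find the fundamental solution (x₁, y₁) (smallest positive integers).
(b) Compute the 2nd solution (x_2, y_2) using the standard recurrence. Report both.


Step 1: Find the fundamental solution (x₁, y₁) of x² - 79y² = 1.
  Expand √79 as a continued fraction. a₀ = ⌊√79⌋ = 8; iterate m_{k+1} = d_k·a_k − m_k, d_{k+1} = (79 − m_{k+1}²)/d_k, a_{k+1} = ⌊(a₀ + m_{k+1})/d_{k+1}⌋ (starting m₀ = 0, d₀ = 1), with convergents p_k = a_k·p_{k-1} + p_{k-2}, q_k = a_k·q_{k-1} + q_{k-2} (p₋₁ = 1, q₋₁ = 0):
  k = 0: a₀ = 8; p₀/q₀ = 8/1; p₀² − 79·q₀² = 64 − 79 = -15.
  k = 1: m = 8, d = 15, a = ⌊(8 + 8)/15⌋ = 1; p/q = (1·8 + 1)/(1·1 + 0) = 9/1; p² − 79·q² = 81 − 79 = 2.
  k = 2: m = 7, d = 2, a = ⌊(8 + 7)/2⌋ = 7; p/q = (7·9 + 8)/(7·1 + 1) = 71/8; p² − 79·q² = 5041 − 5056 = -15.
  k = 3: m = 7, d = 15, a = ⌊(8 + 7)/15⌋ = 1; p/q = (1·71 + 9)/(1·8 + 1) = 80/9; p² − 79·q² = 6400 − 6399 = 1.
  The first convergent with p² − 79·q² = 1 gives the fundamental solution (x₁, y₁) = (80, 9).
Step 2: Apply the recurrence (x_{n+1}, y_{n+1}) = (x₁x_n + 79y₁y_n, x₁y_n + y₁x_n) repeatedly.
  From (x_1, y_1) = (80, 9): x_2 = 80·80 + 79·9·9 = 12799; y_2 = 80·9 + 9·80 = 1440.
Step 3: Verify x_2² - 79·y_2² = 163814401 - 163814400 = 1 (should be 1). ✓

(x_1, y_1) = (80, 9); (x_2, y_2) = (12799, 1440).


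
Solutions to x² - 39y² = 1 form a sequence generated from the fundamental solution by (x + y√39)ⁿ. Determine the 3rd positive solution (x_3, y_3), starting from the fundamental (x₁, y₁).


Step 1: Find the fundamental solution (x₁, y₁) of x² - 39y² = 1.
  Expand √39 as a continued fraction. a₀ = ⌊√39⌋ = 6; iterate m_{k+1} = d_k·a_k − m_k, d_{k+1} = (39 − m_{k+1}²)/d_k, a_{k+1} = ⌊(a₀ + m_{k+1})/d_{k+1}⌋ (starting m₀ = 0, d₀ = 1), with convergents p_k = a_k·p_{k-1} + p_{k-2}, q_k = a_k·q_{k-1} + q_{k-2} (p₋₁ = 1, q₋₁ = 0):
  k = 0: a₀ = 6; p₀/q₀ = 6/1; p₀² − 39·q₀² = 36 − 39 = -3.
  k = 1: m = 6, d = 3, a = ⌊(6 + 6)/3⌋ = 4; p/q = (4·6 + 1)/(4·1 + 0) = 25/4; p² − 39·q² = 625 − 624 = 1.
  The first convergent with p² − 39·q² = 1 gives the fundamental solution (x₁, y₁) = (25, 4).
Step 2: Apply the recurrence (x_{n+1}, y_{n+1}) = (x₁x_n + 39y₁y_n, x₁y_n + y₁x_n) repeatedly.
  From (x_1, y_1) = (25, 4): x_2 = 25·25 + 39·4·4 = 1249; y_2 = 25·4 + 4·25 = 200.
  From (x_2, y_2) = (1249, 200): x_3 = 25·1249 + 39·4·200 = 62425; y_3 = 25·200 + 4·1249 = 9996.
Step 3: Verify x_3² - 39·y_3² = 3896880625 - 3896880624 = 1 (should be 1). ✓

(x_1, y_1) = (25, 4); (x_3, y_3) = (62425, 9996).


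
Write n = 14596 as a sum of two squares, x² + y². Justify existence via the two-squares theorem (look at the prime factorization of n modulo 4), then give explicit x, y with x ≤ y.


Step 1: Factor n = 14596 = 2^2 · 41 · 89.
Step 2: Check the mod-4 condition on each prime factor: 2 = 2 (special); 41 ≡ 1 (mod 4), exponent 1; 89 ≡ 1 (mod 4), exponent 1.
All primes ≡ 3 (mod 4) appear to even exponent (or don't appear), so by the two-squares theorem n IS expressible as a sum of two squares.
Step 3: Build a representation. Group n = k² · m with k = 2 and m = 41 · 89 = 3649 (a product of primes ≡ 1 (mod 4)); a representation of m scales to one of n via (k·x)² + (k·y)² = k²(x² + y²). Each prime p ≡ 1 (mod 4) is itself a sum of two squares; find a² by testing p − a² for a perfect square:
  41: 41 − 1² = 40, 41 − 2² = 37, 41 − 3² = 32, 41 − 4² = 25 = 5² ⇒ 41 = 4² + 5².
  89: 89 − 1² = 88, 89 − 2² = 85, 89 − 3² = 80, 89 − 4² = 73, 89 − 5² = 64 = 8² ⇒ 89 = 5² + 8².
  Combine using the Brahmagupta–Fibonacci identity (a² + b²)(c² + d²) = (ac − bd)² + (ad + bc)² = (ac + bd)² + (ad − bc)²:
  41 · 89 = 3649: from (4² + 5²)(5² + 8²), take (4·5 − 5·8, 4·8 + 5·5) = (20 − 40, 32 + 25) = (-20, 57); dropping signs (only squares matter) gives (20, 57); check 20² + 57² = 400 + 3249 = 3649 ✓.
  Scale by k = 2: (2·20, 2·57) = (40, 114).
Step 4: Order so x ≤ y and verify: 40² + 114² = 1600 + 12996 = 14596 = n. ✓

n = 14596 = 40² + 114² (one valid representation with x ≤ y).


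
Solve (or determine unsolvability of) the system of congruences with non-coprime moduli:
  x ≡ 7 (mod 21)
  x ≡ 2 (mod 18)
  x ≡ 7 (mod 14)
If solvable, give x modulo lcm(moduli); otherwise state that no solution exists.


Moduli 21, 18, 14 are not pairwise coprime, so CRT works modulo lcm(m_i) when all pairwise compatibility conditions hold.
Pairwise compatibility: gcd(m_i, m_j) must divide a_i - a_j for every pair.
Merge one congruence at a time:
  Start: x ≡ 7 (mod 21).
  Combine with x ≡ 2 (mod 18): gcd(21, 18) = 3, and 2 - 7 = -5 is NOT divisible by 3.
    ⇒ system is inconsistent (no integer solution).

No solution (the system is inconsistent).


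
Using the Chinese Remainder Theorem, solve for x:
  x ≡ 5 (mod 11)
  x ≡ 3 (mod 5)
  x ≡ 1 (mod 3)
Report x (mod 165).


Moduli 11, 5, 3 are pairwise coprime; by CRT there is a unique solution modulo M = 11 · 5 · 3 = 165.
Solve pairwise, accumulating the modulus:
  Start with x ≡ 5 (mod 11).
  Combine with x ≡ 3 (mod 5): since gcd(11, 5) = 1, we get a unique residue mod 55.
    Write x = 5 + 11·t and substitute into x ≡ 3 (mod 5): 11·t ≡ 3 − 5 = -2 (mod 5).
    Reduce coefficients mod 5: 1·t ≡ 3 (mod 5).
    So t ≡ 3 (mod 5).
    Then x = 5 + 11·3 = 38, valid modulo lcm(11, 5) = 55: x ≡ 38 (mod 55).
  Combine with x ≡ 1 (mod 3): since gcd(55, 3) = 1, we get a unique residue mod 165.
    Write x = 38 + 55·t and substitute into x ≡ 1 (mod 3): 55·t ≡ 1 − 38 = -37 (mod 3).
    Reduce coefficients mod 3: 1·t ≡ 2 (mod 3).
    So t ≡ 2 (mod 3).
    Then x = 38 + 55·2 = 148, valid modulo lcm(55, 3) = 165: x ≡ 148 (mod 165).
Verify: 148 mod 11 = 5 ✓, 148 mod 5 = 3 ✓, 148 mod 3 = 1 ✓.

x ≡ 148 (mod 165).


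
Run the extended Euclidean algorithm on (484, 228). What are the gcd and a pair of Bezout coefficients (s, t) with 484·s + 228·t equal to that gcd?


Euclidean algorithm on (484, 228) — divide until remainder is 0:
  484 = 2 · 228 + 28
  228 = 8 · 28 + 4
  28 = 7 · 4 + 0
gcd(484, 228) = 4.
Track Bezout coefficients alongside the remainders: start with r₀ = 484 = a·1 + b·0 (s = 1, t = 0) and r₁ = 228 = a·0 + b·1 (s = 0, t = 1); each new remainder r_{k+1} = r_{k-1} − q_k·r_k inherits s_{k+1} = s_{k-1} − q_k·s_k, t_{k+1} = t_{k-1} − q_k·t_k, so r_k = a·s_k + b·t_k at every step:
  q = 2: r = 28, s = 1 − 2·0 = 1, t = 0 − 2·1 = -2  (check: 484·1 + 228·(-2) = 28)
  q = 8: r = 4, s = 0 − 8·1 = -8, t = 1 − 8·(-2) = 17  (check: 484·(-8) + 228·17 = 4)
The row with r = 4 (the gcd) gives the Bezout coefficients s = -8, t = 17.
Result: 484 · (-8) + 228 · (17) = 4.

gcd(484, 228) = 4; s = -8, t = 17 (check: 484·(-8) + 228·17 = 4).


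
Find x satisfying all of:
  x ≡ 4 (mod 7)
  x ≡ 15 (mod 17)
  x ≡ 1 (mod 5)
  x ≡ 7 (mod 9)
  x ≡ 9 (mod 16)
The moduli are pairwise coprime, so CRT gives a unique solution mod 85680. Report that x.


Product of moduli M = 7 · 17 · 5 · 9 · 16 = 85680.
Merge one congruence at a time:
  Start: x ≡ 4 (mod 7).
  Combine with x ≡ 15 (mod 17); new modulus lcm = 119.
    Write x = 4 + 7·t and substitute into x ≡ 15 (mod 17): 7·t ≡ 15 − 4 = 11 (mod 17).
    The inverse of 7 mod 17 is 5 (since 7·5 = 35 = 2·17 + 1), so t ≡ 5·11 = 55 ≡ 4 (mod 17).
    Then x = 4 + 7·4 = 32, valid modulo lcm(7, 17) = 119: x ≡ 32 (mod 119).
  Combine with x ≡ 1 (mod 5); new modulus lcm = 595.
    Write x = 32 + 119·t and substitute into x ≡ 1 (mod 5): 119·t ≡ 1 − 32 = -31 (mod 5).
    Reduce coefficients mod 5: 4·t ≡ 4 (mod 5).
    The inverse of 4 mod 5 is 4 (since 4·4 = 16 = 3·5 + 1), so t ≡ 4·4 = 16 ≡ 1 (mod 5).
    Then x = 32 + 119·1 = 151, valid modulo lcm(119, 5) = 595: x ≡ 151 (mod 595).
  Combine with x ≡ 7 (mod 9); new modulus lcm = 5355.
    Write x = 151 + 595·t and substitute into x ≡ 7 (mod 9): 595·t ≡ 7 − 151 = -144 (mod 9).
    Reduce coefficients mod 9: 1·t ≡ 0 (mod 9).
    So t ≡ 0 (mod 9).
    Then x = 151 + 595·0 = 151, valid modulo lcm(595, 9) = 5355: x ≡ 151 (mod 5355).
  Combine with x ≡ 9 (mod 16); new modulus lcm = 85680.
    Write x = 151 + 5355·t and substitute into x ≡ 9 (mod 16): 5355·t ≡ 9 − 151 = -142 (mod 16).
    Reduce coefficients mod 16: 11·t ≡ 2 (mod 16).
    The inverse of 11 mod 16 is 3 (since 11·3 = 33 = 2·16 + 1), so t ≡ 3·2 = 6 ≡ 6 (mod 16).
    Then x = 151 + 5355·6 = 32281, valid modulo lcm(5355, 16) = 85680: x ≡ 32281 (mod 85680).
Verify against each original: 32281 mod 7 = 4, 32281 mod 17 = 15, 32281 mod 5 = 1, 32281 mod 9 = 7, 32281 mod 16 = 9.

x ≡ 32281 (mod 85680).


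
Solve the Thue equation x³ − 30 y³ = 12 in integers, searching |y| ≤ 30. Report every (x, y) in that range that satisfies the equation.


The equation is x³ - 30y³ = 12. For fixed y, x³ = 30·y³ + 12, so a solution requires the RHS to be a perfect cube.
Strategy: iterate y from -30 to 30, compute RHS = 30·y³ + 12, and check whether it is a (positive or negative) perfect cube.
Check small values of y:
  y = 0: RHS = 12 is not a perfect cube.
  y = 1: RHS = 42 is not a perfect cube.
  y = -1: RHS = -18 is not a perfect cube.
  y = 2: RHS = 252 is not a perfect cube.
  y = -2: RHS = -228 is not a perfect cube.
  y = 3: RHS = 822 is not a perfect cube.
  y = -3: RHS = -798 is not a perfect cube.
Continuing the search up to |y| = 30 finds no solutions either.
No (x, y) in the scanned range satisfies the equation.

No integer solutions with |y| ≤ 30.


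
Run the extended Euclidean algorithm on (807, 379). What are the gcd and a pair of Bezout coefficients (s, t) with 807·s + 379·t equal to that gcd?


Euclidean algorithm on (807, 379) — divide until remainder is 0:
  807 = 2 · 379 + 49
  379 = 7 · 49 + 36
  49 = 1 · 36 + 13
  36 = 2 · 13 + 10
  13 = 1 · 10 + 3
  10 = 3 · 3 + 1
  3 = 3 · 1 + 0
gcd(807, 379) = 1.
Track Bezout coefficients alongside the remainders: start with r₀ = 807 = a·1 + b·0 (s = 1, t = 0) and r₁ = 379 = a·0 + b·1 (s = 0, t = 1); each new remainder r_{k+1} = r_{k-1} − q_k·r_k inherits s_{k+1} = s_{k-1} − q_k·s_k, t_{k+1} = t_{k-1} − q_k·t_k, so r_k = a·s_k + b·t_k at every step:
  q = 2: r = 49, s = 1 − 2·0 = 1, t = 0 − 2·1 = -2  (check: 807·1 + 379·(-2) = 49)
  q = 7: r = 36, s = 0 − 7·1 = -7, t = 1 − 7·(-2) = 15  (check: 807·(-7) + 379·15 = 36)
  q = 1: r = 13, s = 1 − 1·(-7) = 8, t = -2 − 1·15 = -17  (check: 807·8 + 379·(-17) = 13)
  q = 2: r = 10, s = -7 − 2·8 = -23, t = 15 − 2·(-17) = 49  (check: 807·(-23) + 379·49 = 10)
  q = 1: r = 3, s = 8 − 1·(-23) = 31, t = -17 − 1·49 = -66  (check: 807·31 + 379·(-66) = 3)
  q = 3: r = 1, s = -23 − 3·31 = -116, t = 49 − 3·(-66) = 247  (check: 807·(-116) + 379·247 = 1)
The row with r = 1 (the gcd) gives the Bezout coefficients s = -116, t = 247.
Result: 807 · (-116) + 379 · (247) = 1.

gcd(807, 379) = 1; s = -116, t = 247 (check: 807·(-116) + 379·247 = 1).
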